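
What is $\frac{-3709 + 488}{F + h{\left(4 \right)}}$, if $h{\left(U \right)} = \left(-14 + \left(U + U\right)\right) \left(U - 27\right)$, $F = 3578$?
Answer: $- \frac{3221}{3716} \approx -0.86679$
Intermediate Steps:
$h{\left(U \right)} = \left(-27 + U\right) \left(-14 + 2 U\right)$ ($h{\left(U \right)} = \left(-14 + 2 U\right) \left(-27 + U\right) = \left(-27 + U\right) \left(-14 + 2 U\right)$)
$\frac{-3709 + 488}{F + h{\left(4 \right)}} = \frac{-3709 + 488}{3578 + \left(378 - 272 + 2 \cdot 4^{2}\right)} = - \frac{3221}{3578 + \left(378 - 272 + 2 \cdot 16\right)} = - \frac{3221}{3578 + \left(378 - 272 + 32\right)} = - \frac{3221}{3578 + 138} = - \frac{3221}{3716}$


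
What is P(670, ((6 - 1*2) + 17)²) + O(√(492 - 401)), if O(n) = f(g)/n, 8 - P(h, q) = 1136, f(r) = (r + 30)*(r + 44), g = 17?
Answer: -1128 + 2867*√91/91 ≈ -827.46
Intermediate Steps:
f(r) = (30 + r)*(44 + r)
P(h, q) = -1128 (P(h, q) = 8 - 1*1136 = 8 - 1136 = -1128)
O(n) = 2867/n (O(n) = (1320 + 17² + 74*17)/n = (1320 + 289 + 1258)/n = 2867/n)
P(670, ((6 - 1*2) + 17)²) + O(√(492 - 401)) = -1128 + 2867/(√(492 - 401)) = -1128 + 2867/(√91) = -1128 + 2867*(√91/91) = -1128 + 2867*√91/91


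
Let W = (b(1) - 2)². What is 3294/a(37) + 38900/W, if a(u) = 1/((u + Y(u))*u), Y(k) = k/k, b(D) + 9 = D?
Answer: 4631753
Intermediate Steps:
b(D) = -9 + D
Y(k) = 1
a(u) = 1/(u*(1 + u)) (a(u) = 1/((u + 1)*u) = 1/((1 + u)*u) = 1/(u*(1 + u)))
W = 100 (W = ((-9 + 1) - 2)² = (-8 - 2)² = (-10)² = 100)
3294/a(37) + 38900/W = 3294/((1/(37*(1 + 37)))) + 38900/100 = 3294/(((1/37)/38)) + 38900*(1/100) = 3294/(((1/37)*(1/38))) + 389 = 3294/(1/1406) + 389 = 3294*1406 + 389 = 4631364 + 389 = 4631753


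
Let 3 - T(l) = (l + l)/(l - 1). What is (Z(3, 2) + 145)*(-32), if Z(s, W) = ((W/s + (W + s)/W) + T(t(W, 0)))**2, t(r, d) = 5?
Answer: -45632/9 ≈ -5070.2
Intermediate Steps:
T(l) = 3 - 2*l/(-1 + l) (T(l) = 3 - (l + l)/(l - 1) = 3 - 2*l/(-1 + l))
Z(s, W) = (1/2 + W/s + (W + s)/W)**2 (Z(s, W) = ((W/s + (W + s)/W) + (-3 + 5)/(-1 + 5))**2 = ((W/s + (W + s)/W) + 2/4)**2 = ((W/s + (W + s)/W) + (1/4)*2)**2 = ((W/s + (W + s)/W) + 1/2)**2 = (1/2 + W/s + (W + s)/W)**2)
(Z(3, 2) + 145)*(-32) = ((1/4)*(2*2**2 + 2*3**2 + 3*2*3)**2/(2**2*3**2) + 145)*(-32) = ((1/4)*(1/4)*(1/9)*(2*4 + 2*9 + 18)**2 + 145)*(-32) = ((1/4)*(1/4)*(1/9)*(8 + 18 + 18)**2 + 145)*(-32) = ((1/4)*(1/4)*(1/9)*44**2 + 145)*(-32) = ((1/4)*(1/4)*(1/9)*1936 + 145)*(-32) = (121/9 + 145)*(-32) = (1426/9)*(-32) = -45632/9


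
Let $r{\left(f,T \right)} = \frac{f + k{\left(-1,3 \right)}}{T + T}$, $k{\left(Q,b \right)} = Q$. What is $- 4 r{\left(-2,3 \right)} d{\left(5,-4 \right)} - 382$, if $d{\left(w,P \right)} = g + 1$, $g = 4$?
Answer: $-372$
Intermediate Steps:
$d{\left(w,P \right)} = 5$ ($d{\left(w,P \right)} = 4 + 1 = 5$)
$r{\left(f,T \right)} = \frac{-1 + f}{2 T}$ ($r{\left(f,T \right)} = \frac{f - 1}{T + T} = \frac{-1 + f}{2 T}$)
$- 4 r{\left(-2,3 \right)} d{\left(5,-4 \right)} - 382 = - 4 \frac{-1 - 2}{2 \cdot 3} \cdot 5 - 382 = - 4 \cdot \frac{1}{2} \cdot \frac{1}{3} \left(-3\right) 5 - 382 = \left(-4\right) \left(- \frac{1}{2}\right) 5 - 382 = 2 \cdot 5 - 382 = 10 - 382 = -372$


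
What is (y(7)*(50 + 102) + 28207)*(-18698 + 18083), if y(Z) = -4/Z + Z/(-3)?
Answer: -119530375/7 ≈ -1.7076e+7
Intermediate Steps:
y(Z) = -4/Z - Z/3 (y(Z) = -4/Z + Z*(-⅓) = -4/Z - Z/3)
(y(7)*(50 + 102) + 28207)*(-18698 + 18083) = ((-4/7 - ⅓*7)*(50 + 102) + 28207)*(-18698 + 18083) = ((-4*⅐ - 7/3)*152 + 28207)*(-615) = ((-4/7 - 7/3)*152 + 28207)*(-615) = (-61/21*152 + 28207)*(-615) = (-9272/21 + 28207)*(-615) = (583075/21)*(-615) = -119530375/7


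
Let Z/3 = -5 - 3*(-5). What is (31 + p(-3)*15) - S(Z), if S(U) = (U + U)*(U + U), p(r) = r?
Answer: -3614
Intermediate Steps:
Z = 30 (Z = 3*(-5 - 3*(-5)) = 3*(-5 + 15) = 3*10 = 30)
S(U) = 4*U**2 (S(U) = (2*U)*(2*U) = 4*U**2)
(31 + p(-3)*15) - S(Z) = (31 - 3*15) - 4*30**2 = (31 - 45) - 4*900 = -14 - 1*3600 = -14 - 3600 = -3614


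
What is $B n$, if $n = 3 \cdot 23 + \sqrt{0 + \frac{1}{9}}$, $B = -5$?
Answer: $- \frac{1040}{3} \approx -346.67$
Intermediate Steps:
$n = \frac{208}{3}$ ($n = 69 + \sqrt{0 + \frac{1}{9}} = 69 + \sqrt{\frac{1}{9}} = 69 + \frac{1}{3} = \frac{208}{3} \approx 69.333$)
$B n = \left(-5\right) \frac{208}{3} = - \frac{1040}{3}$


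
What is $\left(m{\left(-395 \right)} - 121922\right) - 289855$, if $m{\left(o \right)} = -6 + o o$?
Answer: $-255758$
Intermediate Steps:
$m{\left(o \right)} = -6 + o^{2}$
$\left(m{\left(-395 \right)} - 121922\right) - 289855 = \left(\left(-6 + \left(-395\right)^{2}\right) - 121922\right) - 289855 = \left(\left(-6 + 156025\right) - 121922\right) - 289855 = \left(156019 - 121922\right) - 289855 = 34097 - 289855 = -255758$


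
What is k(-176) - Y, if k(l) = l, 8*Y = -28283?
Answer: 26875/8 ≈ 3359.4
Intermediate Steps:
Y = -28283/8 (Y = (⅛)*(-28283) = -28283/8 ≈ -3535.4)
k(-176) - Y = -176 - 1*(-28283/8) = -176 + 28283/8 = 26875/8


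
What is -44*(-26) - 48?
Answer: 1096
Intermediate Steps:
-44*(-26) - 48 = 1144 - 48 = 1096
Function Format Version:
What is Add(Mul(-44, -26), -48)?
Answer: 1096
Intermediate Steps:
Add(Mul(-44, -26), -48) = Add(1144, -48) = 1096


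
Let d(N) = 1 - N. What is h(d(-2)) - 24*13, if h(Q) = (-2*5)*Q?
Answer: -342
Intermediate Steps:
h(Q) = -10*Q
h(d(-2)) - 24*13 = -10*(1 - 1*(-2)) - 24*13 = -10*(1 + 2) - 312 = -10*3 - 312 = -30 - 312 = -342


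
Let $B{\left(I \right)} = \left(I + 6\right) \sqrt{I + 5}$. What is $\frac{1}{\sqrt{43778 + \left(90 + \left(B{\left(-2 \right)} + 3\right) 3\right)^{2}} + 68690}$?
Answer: $\frac{1}{68690 + \sqrt{43778 + \left(99 + 12 \sqrt{3}\right)^{2}}} \approx 1.4507 \cdot 10^{-5}$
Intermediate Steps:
$B{\left(I \right)} = \sqrt{5 + I} \left(6 + I\right)$ ($B{\left(I \right)} = \left(6 + I\right) \sqrt{5 + I} = \sqrt{5 + I} \left(6 + I\right)$)
$\frac{1}{\sqrt{43778 + \left(90 + \left(B{\left(-2 \right)} + 3\right) 3\right)^{2}} + 68690} = \frac{1}{\sqrt{43778 + \left(90 + \left(\sqrt{5 - 2} \left(6 - 2\right) + 3\right) 3\right)^{2}} + 68690} = \frac{1}{\sqrt{43778 + \left(90 + \left(\sqrt{3} \cdot 4 + 3\right) 3\right)^{2}} + 68690} = \frac{1}{\sqrt{43778 + \left(90 + \left(4 \sqrt{3} + 3\right) 3\right)^{2}} + 68690} = \frac{1}{\sqrt{43778 + \left(90 + \left(3 + 4 \sqrt{3}\right) 3\right)^{2}} + 68690} = \frac{1}{\sqrt{43778 + \left(90 + \left(9 + 12 \sqrt{3}\right)\right)^{2}} + 68690} = \frac{1}{\sqrt{43778 + \left(99 + 12 \sqrt{3}\right)^{2}} + 68690} = \frac{1}{68690 + \sqrt{43778 + \left(99 + 12 \sqrt{3}\right)^{2}}}$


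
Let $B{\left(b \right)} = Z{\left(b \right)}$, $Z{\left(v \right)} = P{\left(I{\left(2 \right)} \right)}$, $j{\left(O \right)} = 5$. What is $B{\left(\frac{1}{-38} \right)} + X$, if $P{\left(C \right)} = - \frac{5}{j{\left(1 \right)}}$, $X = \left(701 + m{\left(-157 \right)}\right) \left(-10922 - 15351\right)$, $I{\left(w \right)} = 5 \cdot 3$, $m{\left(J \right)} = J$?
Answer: $-14292513$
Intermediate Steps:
$I{\left(w \right)} = 15$
$X = -14292512$ ($X = \left(701 - 157\right) \left(-10922 - 15351\right) = 544 \left(-26273\right) = -14292512$)
$P{\left(C \right)} = -1$ ($P{\left(C \right)} = - \frac{5}{5} = \left(-5\right) \frac{1}{5} = -1$)
$Z{\left(v \right)} = -1$
$B{\left(b \right)} = -1$
$B{\left(\frac{1}{-38} \right)} + X = -1 - 14292512 = -14292513$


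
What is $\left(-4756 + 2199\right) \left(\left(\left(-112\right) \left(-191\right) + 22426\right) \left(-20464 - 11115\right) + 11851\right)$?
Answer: $3538163783447$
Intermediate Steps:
$\left(-4756 + 2199\right) \left(\left(\left(-112\right) \left(-191\right) + 22426\right) \left(-20464 - 11115\right) + 11851\right) = - 2557 \left(\left(21392 + 22426\right) \left(-31579\right) + 11851\right) = - 2557 \left(43818 \left(-31579\right) + 11851\right) = - 2557 \left(-1383728622 + 11851\right) = \left(-2557\right) \left(-1383716771\right) = 3538163783447$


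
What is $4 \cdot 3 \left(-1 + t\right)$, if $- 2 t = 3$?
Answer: $-30$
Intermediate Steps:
$t = - \frac{3}{2}$ ($t = \left(- \frac{1}{2}\right) 3 = - \frac{3}{2} \approx -1.5$)
$4 \cdot 3 \left(-1 + t\right) = 4 \cdot 3 \left(-1 - \frac{3}{2}\right) = 12 \left(- \frac{5}{2}\right) = -30$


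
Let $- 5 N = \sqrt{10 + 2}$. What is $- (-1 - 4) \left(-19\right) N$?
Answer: $38 \sqrt{3} \approx 65.818$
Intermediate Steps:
$N = - \frac{2 \sqrt{3}}{5}$ ($N = - \frac{\sqrt{10 + 2}}{5} = - \frac{\sqrt{12}}{5} = - \frac{2 \sqrt{3}}{5} \approx -0.69282$)
$- (-1 - 4) \left(-19\right) N = - (-1 - 4) \left(-19\right) \left(- \frac{2 \sqrt{3}}{5}\right) = \left(-1\right) \left(-5\right) \left(-19\right) \left(- \frac{2 \sqrt{3}}{5}\right) = 5 \left(-19\right) \left(- \frac{2 \sqrt{3}}{5}\right) = - 95 \left(- \frac{2 \sqrt{3}}{5}\right) = 38 \sqrt{3}$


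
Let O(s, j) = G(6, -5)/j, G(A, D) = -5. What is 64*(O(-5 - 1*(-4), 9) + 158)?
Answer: 90688/9 ≈ 10076.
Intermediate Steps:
O(s, j) = -5/j
64*(O(-5 - 1*(-4), 9) + 158) = 64*(-5/9 + 158) = 64*(1417/9) = 90688/9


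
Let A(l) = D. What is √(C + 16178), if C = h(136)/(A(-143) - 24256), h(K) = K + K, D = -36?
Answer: √596665727598/6073 ≈ 127.19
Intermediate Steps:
h(K) = 2*K
A(l) = -36
C = -68/6073 (C = (2*136)/(-36 - 24256) = 272/(-24292) = 272*(-1/24292) = -68/6073 ≈ -0.011197)
√(C + 16178) = √(-68/6073 + 16178) = √(98248926/6073) = √596665727598/6073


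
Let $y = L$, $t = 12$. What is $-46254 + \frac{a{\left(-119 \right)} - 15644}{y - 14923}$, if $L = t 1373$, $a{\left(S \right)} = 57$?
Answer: $- \frac{71848049}{1553} \approx -46264.0$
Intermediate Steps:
$L = 16476$ ($L = 12 \cdot 1373 = 16476$)
$y = 16476$
$-46254 + \frac{a{\left(-119 \right)} - 15644}{y - 14923} = -46254 + \frac{57 - 15644}{16476 - 14923} = -46254 - \frac{15587}{1553} = - \frac{71848049}{1553}$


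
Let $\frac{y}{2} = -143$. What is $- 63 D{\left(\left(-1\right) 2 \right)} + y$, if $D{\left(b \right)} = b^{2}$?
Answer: $-538$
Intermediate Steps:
$y = -286$ ($y = 2 \left(-143\right) = -286$)
$- 63 D{\left(\left(-1\right) 2 \right)} + y = - 63 \left(\left(-1\right) 2\right)^{2} - 286 = - 63 \left(-2\right)^{2} - 286 = \left(-63\right) 4 - 286 = -252 - 286 = -538$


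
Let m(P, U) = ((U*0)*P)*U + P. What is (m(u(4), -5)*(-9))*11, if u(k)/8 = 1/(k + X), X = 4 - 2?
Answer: -132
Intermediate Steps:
X = 2
u(k) = 8/(2 + k) (u(k) = 8/(k + 2) = 8/(2 + k))
m(P, U) = P (m(P, U) = (0*P)*U + P = 0*U + P = 0 + P = P)
(m(u(4), -5)*(-9))*11 = ((8/(2 + 4))*(-9))*11 = ((8/6)*(-9))*11 = ((8*(⅙))*(-9))*11 = ((4/3)*(-9))*11 = -12*11 = -132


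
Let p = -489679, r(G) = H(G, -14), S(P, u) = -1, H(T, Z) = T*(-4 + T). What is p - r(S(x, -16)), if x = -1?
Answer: -489684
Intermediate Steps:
r(G) = G*(-4 + G)
p - r(S(x, -16)) = -489679 - (-1)*(-4 - 1) = -489679 - (-1)*(-5) = -489679 - 1*5 = -489679 - 5 = -489684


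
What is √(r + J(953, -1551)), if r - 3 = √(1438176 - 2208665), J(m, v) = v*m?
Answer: √(-1478100 + I*√770489) ≈ 0.361 + 1215.8*I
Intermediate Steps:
J(m, v) = m*v
r = 3 + I*√770489 (r = 3 + √(1438176 - 2208665) = 3 + √(-770489) = 3 + I*√770489 ≈ 3.0 + 877.78*I)
√(r + J(953, -1551)) = √((3 + I*√770489) + 953*(-1551)) = √((3 + I*√770489) - 1478103) = √(-1478100 + I*√770489)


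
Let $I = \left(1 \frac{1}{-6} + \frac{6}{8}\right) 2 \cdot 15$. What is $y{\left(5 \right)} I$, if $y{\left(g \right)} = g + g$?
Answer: $175$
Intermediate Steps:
$y{\left(g \right)} = 2 g$
$I = \frac{35}{2}$ ($I = \left(1 \left(- \frac{1}{6}\right) + 6 \cdot \frac{1}{8}\right) 2 \cdot 15 = \left(- \frac{1}{6} + \frac{3}{4}\right) 2 \cdot 15 = \frac{7}{12} \cdot 2 \cdot 15 = \frac{7}{6} \cdot 15 = \frac{35}{2} \approx 17.5$)
$y{\left(5 \right)} I = 2 \cdot 5 \cdot \frac{35}{2} = 10 \cdot \frac{35}{2} = 175$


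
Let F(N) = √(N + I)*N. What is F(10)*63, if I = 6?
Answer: 2520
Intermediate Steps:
F(N) = N*√(6 + N) (F(N) = √(N + 6)*N = √(6 + N)*N = N*√(6 + N))
F(10)*63 = (10*√(6 + 10))*63 = (10*√16)*63 = (10*4)*63 = 40*63 = 2520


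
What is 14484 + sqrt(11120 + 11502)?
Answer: 14484 + sqrt(22622) ≈ 14634.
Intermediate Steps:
14484 + sqrt(11120 + 11502) = 14484 + sqrt(22622)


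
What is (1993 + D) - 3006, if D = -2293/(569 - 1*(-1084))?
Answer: -1676782/1653 ≈ -1014.4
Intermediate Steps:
D = -2293/1653 (D = -2293/(569 + 1084) = -2293/1653 ≈ -1.3872)
(1993 + D) - 3006 = (1993 - 2293/1653) - 3006 = 3292136/1653 - 3006 = -1676782/1653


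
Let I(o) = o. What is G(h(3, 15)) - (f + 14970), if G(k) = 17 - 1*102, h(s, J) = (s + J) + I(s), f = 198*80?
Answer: -30895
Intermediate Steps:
f = 15840
h(s, J) = J + 2*s (h(s, J) = (s + J) + s = (J + s) + s = J + 2*s)
G(k) = -85 (G(k) = 17 - 102 = -85)
G(h(3, 15)) - (f + 14970) = -85 - (15840 + 14970) = -85 - 1*30810 = -85 - 30810 = -30895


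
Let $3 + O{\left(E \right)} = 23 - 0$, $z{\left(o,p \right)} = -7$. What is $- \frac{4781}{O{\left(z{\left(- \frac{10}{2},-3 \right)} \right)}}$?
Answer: $- \frac{4781}{20} \approx -239.05$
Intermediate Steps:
$O{\left(E \right)} = 20$ ($O{\left(E \right)} = -3 + \left(23 - 0\right) = -3 + \left(23 + 0\right) = -3 + 23 = 20$)
$- \frac{4781}{O{\left(z{\left(- \frac{10}{2},-3 \right)} \right)}} = - \frac{4781}{20}$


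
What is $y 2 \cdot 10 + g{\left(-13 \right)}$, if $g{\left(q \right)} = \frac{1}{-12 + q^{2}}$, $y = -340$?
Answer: $- \frac{1067599}{157} \approx -6800.0$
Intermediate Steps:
$y 2 \cdot 10 + g{\left(-13 \right)} = - 340 \cdot 2 \cdot 10 + \frac{1}{-12 + \left(-13\right)^{2}} = \left(-340\right) 20 + \frac{1}{-12 + 169} = -6800 + \frac{1}{157} = - \frac{1067599}{157}$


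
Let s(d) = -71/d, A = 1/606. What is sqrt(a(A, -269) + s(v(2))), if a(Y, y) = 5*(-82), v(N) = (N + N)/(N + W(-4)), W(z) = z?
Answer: I*sqrt(1498)/2 ≈ 19.352*I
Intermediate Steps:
v(N) = 2*N/(-4 + N) (v(N) = (N + N)/(N - 4) = (2*N)/(-4 + N) = 2*N/(-4 + N))
A = 1/606 ≈ 0.0016502
a(Y, y) = -410
sqrt(a(A, -269) + s(v(2))) = sqrt(-410 - 71/(2*2/(-4 + 2))) = sqrt(-410 - 71/(2*2/(-2))) = sqrt(-410 - 71/(2*2*(-1/2))) = sqrt(-410 - 71/(-2)) = sqrt(-410 - 71*(-1/2)) = sqrt(-410 + 71/2) = sqrt(-749/2) = I*sqrt(1498)/2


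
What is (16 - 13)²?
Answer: 9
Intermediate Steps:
(16 - 13)² = 3² = 9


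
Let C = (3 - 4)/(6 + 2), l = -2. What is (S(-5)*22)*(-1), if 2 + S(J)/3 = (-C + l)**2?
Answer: -3201/32 ≈ -100.03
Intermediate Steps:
C = -1/8 ≈ -0.12500
S(J) = 291/64 (S(J) = -6 + 3*(-1*(-1/8) - 2)**2 = -6 + 3*(1/8 - 2)**2 = -6 + 3*(-15/8)**2 = -6 + 3*(225/64) = -6 + 675/64 = 291/64)
(S(-5)*22)*(-1) = ((291/64)*22)*(-1) = (3201/32)*(-1) = -3201/32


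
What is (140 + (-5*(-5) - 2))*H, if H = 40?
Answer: 6520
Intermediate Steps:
(140 + (-5*(-5) - 2))*H = (140 + (-5*(-5) - 2))*40 = (140 + (25 - 2))*40 = (140 + 23)*40 = 163*40 = 6520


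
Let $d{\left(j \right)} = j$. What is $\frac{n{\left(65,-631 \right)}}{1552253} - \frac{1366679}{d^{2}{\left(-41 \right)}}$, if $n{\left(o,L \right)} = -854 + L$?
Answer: $- \frac{2121434074072}{2609337293} \approx -813.02$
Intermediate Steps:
$\frac{n{\left(65,-631 \right)}}{1552253} - \frac{1366679}{d^{2}{\left(-41 \right)}} = \frac{-854 - 631}{1552253} - \frac{1366679}{\left(-41\right)^{2}} = \left(-1485\right) \frac{1}{1552253} - \frac{1366679}{1681} = - \frac{1485}{1552253} - \frac{1366679}{1681} = - \frac{2121434074072}{2609337293}$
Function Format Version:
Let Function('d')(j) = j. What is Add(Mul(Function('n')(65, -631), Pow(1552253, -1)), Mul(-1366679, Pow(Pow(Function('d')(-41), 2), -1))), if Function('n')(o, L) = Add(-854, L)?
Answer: Rational(-2121434074072, 2609337293) ≈ -813.02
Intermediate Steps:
Add(Mul(Function('n')(65, -631), Pow(1552253, -1)), Mul(-1366679, Pow(Pow(Function('d')(-41), 2), -1))) = Add(Mul(Add(-854, -631), Pow(1552253, -1)), Mul(-1366679, Pow(Pow(-41, 2), -1))) = Add(Mul(-1485, Rational(1, 1552253)), Mul(-1366679, Pow(1681, -1))) = Add(Rational(-1485, 1552253), Mul(-1366679, Rational(1, 1681))) = Add(Rational(-1485, 1552253), Rational(-1366679, 1681)) = Rational(-2121434074072, 2609337293)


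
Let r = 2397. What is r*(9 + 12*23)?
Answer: 683145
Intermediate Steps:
r*(9 + 12*23) = 2397*(9 + 12*23) = 2397*(9 + 276) = 2397*285 = 683145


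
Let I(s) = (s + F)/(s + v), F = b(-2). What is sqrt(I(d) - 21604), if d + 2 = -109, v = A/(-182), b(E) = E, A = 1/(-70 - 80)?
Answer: 2*I*sqrt(49593490628448526)/3030299 ≈ 146.98*I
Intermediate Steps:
A = -1/150 (A = 1/(-150) = -1/150 ≈ -0.0066667)
F = -2
v = 1/27300 (v = -1/150/(-182) = -1/150*(-1/182) = 1/27300 ≈ 3.6630e-5)
d = -111 (d = -2 - 109 = -111)
I(s) = (-2 + s)/(1/27300 + s) (I(s) = (s - 2)/(s + 1/27300) = (-2 + s)/(1/27300 + s))
sqrt(I(d) - 21604) = sqrt(27300*(-2 - 111)/(1 + 27300*(-111)) - 21604) = sqrt(27300*(-113)/(1 - 3030300) - 21604) = sqrt(27300*(-113)/(-3030299) - 21604) = sqrt(27300*(-1/3030299)*(-113) - 21604) = sqrt(3084900/3030299 - 21604) = sqrt(-65463494696/3030299) = 2*I*sqrt(49593490628448526)/3030299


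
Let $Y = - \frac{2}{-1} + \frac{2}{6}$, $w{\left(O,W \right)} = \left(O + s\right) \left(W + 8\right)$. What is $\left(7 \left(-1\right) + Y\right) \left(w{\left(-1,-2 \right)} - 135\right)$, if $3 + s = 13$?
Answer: $378$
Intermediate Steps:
$s = 10$ ($s = -3 + 13 = 10$)
$w{\left(O,W \right)} = \left(8 + W\right) \left(10 + O\right)$ ($w{\left(O,W \right)} = \left(O + 10\right) \left(W + 8\right) = \left(10 + O\right) \left(8 + W\right) = \left(8 + W\right) \left(10 + O\right)$)
$Y = \frac{7}{3}$ ($Y = \left(-2\right) \left(-1\right) + 2 \cdot \frac{1}{6} = 2 + \frac{1}{3} = \frac{7}{3} \approx 2.3333$)
$\left(7 \left(-1\right) + Y\right) \left(w{\left(-1,-2 \right)} - 135\right) = \left(7 \left(-1\right) + \frac{7}{3}\right) \left(\left(80 + 8 \left(-1\right) + 10 \left(-2\right) - -2\right) - 135\right) = \left(-7 + \frac{7}{3}\right) \left(\left(80 - 8 - 20 + 2\right) - 135\right) = - \frac{14 \left(54 - 135\right)}{3} = \left(- \frac{14}{3}\right) \left(-81\right) = 378$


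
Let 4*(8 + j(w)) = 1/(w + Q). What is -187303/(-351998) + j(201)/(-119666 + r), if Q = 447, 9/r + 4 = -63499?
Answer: 1844885041505758111/3466651742996525856 ≈ 0.53218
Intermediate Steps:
r = -9/63503 (r = 9/(-4 - 63499) = 9/(-63503) = 9*(-1/63503) = -9/63503 ≈ -0.00014173)
j(w) = -8 + 1/(4*(447 + w)) (j(w) = -8 + 1/(4*(w + 447)) = -8 + 1/(4*(447 + w)))
-187303/(-351998) + j(201)/(-119666 + r) = -187303/(-351998) + ((-14303 - 32*201)/(4*(447 + 201)))/(-119666 - 9/63503) = -187303*(-1/351998) + ((¼)*(-14303 - 6432)/648)/(-7599150007/63503) = 187303/351998 + ((¼)*(1/648)*(-20735))*(-63503/7599150007) = 187303/351998 - 20735/2592*(-63503/7599150007) = 187303/351998 + 1316734705/19696996818144 = 1844885041505758111/3466651742996525856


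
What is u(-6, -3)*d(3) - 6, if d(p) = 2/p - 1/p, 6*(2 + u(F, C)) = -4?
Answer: -62/9 ≈ -6.8889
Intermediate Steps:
u(F, C) = -8/3 (u(F, C) = -2 + (⅙)*(-4) = -2 - ⅔ = -8/3)
d(p) = 1/p
u(-6, -3)*d(3) - 6 = -8/3/3 - 6 = -8/3*⅓ - 6 = -8/9 - 6 = -62/9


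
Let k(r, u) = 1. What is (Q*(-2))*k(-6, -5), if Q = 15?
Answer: -30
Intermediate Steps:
(Q*(-2))*k(-6, -5) = (15*(-2))*1 = -30*1 = -30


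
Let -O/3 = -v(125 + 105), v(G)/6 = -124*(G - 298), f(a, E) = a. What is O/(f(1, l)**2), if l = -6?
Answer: 151776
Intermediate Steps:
v(G) = 221712 - 744*G (v(G) = 6*(-124*(G - 298)) = 6*(-124*(-298 + G)) = 6*(36952 - 124*G) = 221712 - 744*G)
O = 151776 (O = -(-3)*(221712 - 744*(125 + 105)) = -(-3)*(221712 - 744*230) = -(-3)*(221712 - 171120) = -(-3)*50592 = -3*(-50592) = 151776)
O/(f(1, l)**2) = 151776/(1**2) = 151776/1 = 151776*1 = 151776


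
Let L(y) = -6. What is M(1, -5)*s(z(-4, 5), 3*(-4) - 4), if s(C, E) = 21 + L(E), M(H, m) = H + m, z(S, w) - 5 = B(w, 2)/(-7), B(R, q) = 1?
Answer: -60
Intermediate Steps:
z(S, w) = 34/7 (z(S, w) = 5 + 1/(-7) = 5 + 1*(-⅐) = 5 - ⅐ = 34/7)
s(C, E) = 15 (s(C, E) = 21 - 6 = 15)
M(1, -5)*s(z(-4, 5), 3*(-4) - 4) = (1 - 5)*15 = -4*15 = -60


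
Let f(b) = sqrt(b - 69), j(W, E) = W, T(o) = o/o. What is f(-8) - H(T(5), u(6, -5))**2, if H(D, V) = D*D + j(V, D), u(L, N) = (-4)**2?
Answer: -289 + I*sqrt(77) ≈ -289.0 + 8.775*I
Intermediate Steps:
T(o) = 1
u(L, N) = 16
H(D, V) = V + D**2 (H(D, V) = D*D + V = D**2 + V = V + D**2)
f(b) = sqrt(-69 + b)
f(-8) - H(T(5), u(6, -5))**2 = sqrt(-69 - 8) - (16 + 1**2)**2 = sqrt(-77) - (16 + 1)**2 = I*sqrt(77) - 1*17**2 = I*sqrt(77) - 1*289 = I*sqrt(77) - 289 = -289 + I*sqrt(77)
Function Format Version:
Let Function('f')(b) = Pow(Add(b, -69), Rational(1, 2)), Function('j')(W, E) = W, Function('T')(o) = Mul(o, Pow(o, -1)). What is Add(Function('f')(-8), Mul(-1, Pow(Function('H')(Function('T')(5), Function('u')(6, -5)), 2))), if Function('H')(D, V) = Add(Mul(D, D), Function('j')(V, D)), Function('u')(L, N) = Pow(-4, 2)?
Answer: Add(-289, Mul(I, Pow(77, Rational(1, 2)))) ≈ Add(-289.00, Mul(8.7750, I))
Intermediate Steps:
Function('T')(o) = 1
Function('u')(L, N) = 16
Function('H')(D, V) = Add(V, Pow(D, 2)) (Function('H')(D, V) = Add(Mul(D, D), V) = Add(Pow(D, 2), V) = Add(V, Pow(D, 2)))
Function('f')(b) = Pow(Add(-69, b), Rational(1, 2))
Add(Function('f')(-8), Mul(-1, Pow(Function('H')(Function('T')(5), Function('u')(6, -5)), 2))) = Add(Pow(Add(-69, -8), Rational(1, 2)), Mul(-1, Pow(Add(16, Pow(1, 2)), 2))) = Add(Pow(-77, Rational(1, 2)), Mul(-1, Pow(Add(16, 1), 2))) = Add(Mul(I, Pow(77, Rational(1, 2))), Mul(-1, Pow(17, 2))) = Add(Mul(I, Pow(77, Rational(1, 2))), Mul(-1, 289)) = Add(Mul(I, Pow(77, Rational(1, 2))), -289) = Add(-289, Mul(I, Pow(77, Rational(1, 2))))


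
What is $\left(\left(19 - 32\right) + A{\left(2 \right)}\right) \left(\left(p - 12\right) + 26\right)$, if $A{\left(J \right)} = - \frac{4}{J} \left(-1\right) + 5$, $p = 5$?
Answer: $-114$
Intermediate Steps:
$A{\left(J \right)} = 5 + \frac{4}{J}$ ($A{\left(J \right)} = \frac{4}{J} + 5 = 5 + \frac{4}{J}$)
$\left(\left(19 - 32\right) + A{\left(2 \right)}\right) \left(\left(p - 12\right) + 26\right) = \left(\left(19 - 32\right) + \left(5 + \frac{4}{2}\right)\right) \left(\left(5 - 12\right) + 26\right) = \left(-13 + \left(5 + 4 \cdot \frac{1}{2}\right)\right) \left(\left(5 - 12\right) + 26\right) = \left(-13 + \left(5 + 2\right)\right) \left(-7 + 26\right) = \left(-13 + 7\right) 19 = \left(-6\right) 19 = -114$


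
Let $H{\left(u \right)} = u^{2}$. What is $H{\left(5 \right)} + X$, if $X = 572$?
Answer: $597$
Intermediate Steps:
$H{\left(5 \right)} + X = 5^{2} + 572 = 25 + 572 = 597$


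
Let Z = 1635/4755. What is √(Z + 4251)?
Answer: 2*√106803323/317 ≈ 65.202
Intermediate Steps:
Z = 109/317 (Z = 1635*(1/4755) = 109/317 ≈ 0.34385)
√(Z + 4251) = √(109/317 + 4251) = √(1347676/317) = 2*√106803323/317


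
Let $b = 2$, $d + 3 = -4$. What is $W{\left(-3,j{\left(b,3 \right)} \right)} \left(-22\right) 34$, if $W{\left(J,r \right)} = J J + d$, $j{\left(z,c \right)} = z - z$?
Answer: $-1496$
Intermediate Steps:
$d = -7$ ($d = -3 - 4 = -7$)
$j{\left(z,c \right)} = 0$
$W{\left(J,r \right)} = -7 + J^{2}$ ($W{\left(J,r \right)} = J J - 7 = J^{2} - 7 = -7 + J^{2}$)
$W{\left(-3,j{\left(b,3 \right)} \right)} \left(-22\right) 34 = \left(-7 + \left(-3\right)^{2}\right) \left(-22\right) 34 = \left(-7 + 9\right) \left(-22\right) 34 = 2 \left(-22\right) 34 = \left(-44\right) 34 = -1496$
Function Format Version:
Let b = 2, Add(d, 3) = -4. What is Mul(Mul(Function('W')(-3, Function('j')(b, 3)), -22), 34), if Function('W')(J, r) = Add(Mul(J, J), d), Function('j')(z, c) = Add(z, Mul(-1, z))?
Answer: -1496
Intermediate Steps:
d = -7 (d = Add(-3, -4) = -7)
Function('j')(z, c) = 0
Function('W')(J, r) = Add(-7, Pow(J, 2)) (Function('W')(J, r) = Add(Mul(J, J), -7) = Add(Pow(J, 2), -7) = Add(-7, Pow(J, 2)))
Mul(Mul(Function('W')(-3, Function('j')(b, 3)), -22), 34) = Mul(Mul(Add(-7, Pow(-3, 2)), -22), 34) = Mul(Mul(Add(-7, 9), -22), 34) = Mul(Mul(2, -22), 34) = Mul(-44, 34) = -1496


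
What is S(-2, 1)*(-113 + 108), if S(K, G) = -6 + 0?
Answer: 30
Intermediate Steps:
S(K, G) = -6
S(-2, 1)*(-113 + 108) = -6*(-113 + 108) = -6*(-5) = 30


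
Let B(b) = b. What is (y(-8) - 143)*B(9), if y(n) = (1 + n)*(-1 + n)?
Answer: -720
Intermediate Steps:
(y(-8) - 143)*B(9) = ((-1 + (-8)²) - 143)*9 = ((-1 + 64) - 143)*9 = (63 - 143)*9 = -80*9 = -720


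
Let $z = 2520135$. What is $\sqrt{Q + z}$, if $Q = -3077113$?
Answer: $i \sqrt{556978} \approx 746.31 i$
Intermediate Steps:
$\sqrt{Q + z} = \sqrt{-3077113 + 2520135} = \sqrt{-556978} = i \sqrt{556978}$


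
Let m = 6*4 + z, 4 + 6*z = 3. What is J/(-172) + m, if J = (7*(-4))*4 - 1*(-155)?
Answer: 283/12 ≈ 23.583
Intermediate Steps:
J = 43 (J = -28*4 + 155 = -112 + 155 = 43)
z = -⅙ (z = -⅔ + (⅙)*3 = -⅔ + ½ = -⅙ ≈ -0.16667)
m = 143/6 (m = 6*4 - ⅙ = 24 - ⅙ = 143/6 ≈ 23.833)
J/(-172) + m = 43/(-172) + 143/6 = 43*(-1/172) + 143/6 = -¼ + 143/6 = 283/12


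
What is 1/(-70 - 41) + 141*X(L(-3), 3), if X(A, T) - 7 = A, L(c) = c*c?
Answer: 250415/111 ≈ 2256.0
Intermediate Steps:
L(c) = c²
X(A, T) = 7 + A
1/(-70 - 41) + 141*X(L(-3), 3) = 1/(-70 - 41) + 141*(7 + (-3)²) = 1/(-111) + 141*(7 + 9) = -1/111 + 141*16 = -1/111 + 2256 = 250415/111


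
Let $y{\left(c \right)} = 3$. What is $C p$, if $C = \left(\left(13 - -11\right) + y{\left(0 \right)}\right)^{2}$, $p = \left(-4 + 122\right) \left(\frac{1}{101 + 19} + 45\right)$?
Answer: $\frac{77434137}{20} \approx 3.8717 \cdot 10^{6}$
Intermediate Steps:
$p = \frac{318659}{60}$ ($p = 118 \left(\frac{1}{120} + 45\right) = 118 \cdot \frac{5401}{120} = \frac{318659}{60} \approx 5311.0$)
$C = 729$ ($C = \left(\left(13 - -11\right) + 3\right)^{2} = \left(\left(13 + 11\right) + 3\right)^{2} = \left(24 + 3\right)^{2} = 27^{2} = 729$)
$C p = 729 \cdot \frac{318659}{60} = \frac{77434137}{20}$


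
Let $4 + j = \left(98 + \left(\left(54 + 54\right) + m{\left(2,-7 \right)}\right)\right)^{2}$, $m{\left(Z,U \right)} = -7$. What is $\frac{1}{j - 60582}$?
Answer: $- \frac{1}{20985} \approx -4.7653 \cdot 10^{-5}$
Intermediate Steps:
$j = 39597$ ($j = -4 + \left(98 + \left(\left(54 + 54\right) - 7\right)\right)^{2} = -4 + \left(98 + \left(108 - 7\right)\right)^{2} = -4 + \left(98 + 101\right)^{2} = -4 + 199^{2} = -4 + 39601 = 39597$)
$\frac{1}{j - 60582} = \frac{1}{39597 - 60582} = \frac{1}{-20985} = - \frac{1}{20985}$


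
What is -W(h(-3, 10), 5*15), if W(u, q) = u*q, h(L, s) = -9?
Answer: 675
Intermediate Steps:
W(u, q) = q*u
-W(h(-3, 10), 5*15) = -5*15*(-9) = -75*(-9) = -1*(-675) = 675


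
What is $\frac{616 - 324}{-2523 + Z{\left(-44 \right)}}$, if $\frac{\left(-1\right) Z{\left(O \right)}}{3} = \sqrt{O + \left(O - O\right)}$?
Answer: $- \frac{245572}{2121975} + \frac{584 i \sqrt{11}}{2121975} \approx -0.11573 + 0.00091279 i$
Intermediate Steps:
$Z{\left(O \right)} = - 3 \sqrt{O}$ ($Z{\left(O \right)} = - 3 \sqrt{O + \left(O - O\right)} = - 3 \sqrt{O + 0} = - 3 \sqrt{O}$)
$\frac{616 - 324}{-2523 + Z{\left(-44 \right)}} = \frac{616 - 324}{-2523 - 3 \sqrt{-44}} = \frac{292}{-2523 - 3 \cdot 2 i \sqrt{11}} = \frac{292}{-2523 - 6 i \sqrt{11}}$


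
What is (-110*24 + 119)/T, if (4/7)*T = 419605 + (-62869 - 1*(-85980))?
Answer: -2521/774753 ≈ -0.0032539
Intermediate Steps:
T = 774753 (T = 7*(419605 + (-62869 - 1*(-85980)))/4 = 7*(419605 + (-62869 + 85980))/4 = 7*(419605 + 23111)/4 = (7/4)*442716 = 774753)
(-110*24 + 119)/T = (-110*24 + 119)/774753 = (-2640 + 119)*(1/774753) = -2521*1/774753 = -2521/774753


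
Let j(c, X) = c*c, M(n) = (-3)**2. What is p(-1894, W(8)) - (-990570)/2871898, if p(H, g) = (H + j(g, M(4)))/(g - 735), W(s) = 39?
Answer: 880327337/999420504 ≈ 0.88084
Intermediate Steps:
M(n) = 9
j(c, X) = c**2
p(H, g) = (H + g**2)/(-735 + g) (p(H, g) = (H + g**2)/(g - 735) = (H + g**2)/(-735 + g))
p(-1894, W(8)) - (-990570)/2871898 = (-1894 + 39**2)/(-735 + 39) - (-990570)/2871898 = (-1894 + 1521)/(-696) - (-990570)/2871898 = -1/696*(-373) - 1*(-495285/1435949) = 373/696 + 495285/1435949 = 880327337/999420504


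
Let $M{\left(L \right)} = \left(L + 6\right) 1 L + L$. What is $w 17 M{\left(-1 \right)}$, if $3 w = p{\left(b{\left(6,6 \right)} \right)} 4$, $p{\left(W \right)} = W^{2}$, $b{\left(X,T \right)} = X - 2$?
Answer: $-2176$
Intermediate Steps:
$b{\left(X,T \right)} = -2 + X$ ($b{\left(X,T \right)} = X - 2 = -2 + X$)
$w = \frac{64}{3}$ ($w = \frac{\left(-2 + 6\right)^{2} \cdot 4}{3} = \frac{4^{2} \cdot 4}{3} = \frac{16 \cdot 4}{3} = \frac{1}{3} \cdot 64 = \frac{64}{3} \approx 21.333$)
$M{\left(L \right)} = L + L \left(6 + L\right)$ ($M{\left(L \right)} = \left(6 + L\right) 1 L + L = \left(6 + L\right) L + L = L \left(6 + L\right) + L = L + L \left(6 + L\right)$)
$w 17 M{\left(-1 \right)} = \frac{64}{3} \cdot 17 \left(- (7 - 1)\right) = \frac{1088 \left(\left(-1\right) 6\right)}{3} = \frac{1088}{3} \left(-6\right) = -2176$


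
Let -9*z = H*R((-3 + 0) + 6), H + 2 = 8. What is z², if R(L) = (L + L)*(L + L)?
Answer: 576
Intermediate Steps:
H = 6 (H = -2 + 8 = 6)
R(L) = 4*L² (R(L) = (2*L)*(2*L) = 4*L²)
z = -24 (z = -2*4*((-3 + 0) + 6)²/3 = -2*4*(-3 + 6)²/3 = -2*4*3²/3 = -2*4*9/3 = -2*36/3 = -⅑*216 = -24)
z² = (-24)² = 576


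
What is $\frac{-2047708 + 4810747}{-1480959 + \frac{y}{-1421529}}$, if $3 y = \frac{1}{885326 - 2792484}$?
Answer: $- \frac{22472462669987534094}{12044996774668062413} \approx -1.8657$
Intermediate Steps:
$y = - \frac{1}{5721474}$ ($y = \frac{1}{3 \left(885326 - 2792484\right)} = \frac{1}{3 \left(-1907158\right)} = \frac{1}{3} \left(- \frac{1}{1907158}\right) = - \frac{1}{5721474} \approx -1.7478 \cdot 10^{-7}$)
$\frac{-2047708 + 4810747}{-1480959 + \frac{y}{-1421529}} = \frac{-2047708 + 4810747}{-1480959 - \frac{1}{5721474 \left(-1421529\right)}} = \frac{2763039}{-1480959 - - \frac{1}{8133241213746}} = \frac{2763039}{-1480959 + \frac{1}{8133241213746}} = \frac{2763039}{- \frac{12044996774668062413}{8133241213746}} = 2763039 \left(- \frac{8133241213746}{12044996774668062413}\right) = - \frac{22472462669987534094}{12044996774668062413}$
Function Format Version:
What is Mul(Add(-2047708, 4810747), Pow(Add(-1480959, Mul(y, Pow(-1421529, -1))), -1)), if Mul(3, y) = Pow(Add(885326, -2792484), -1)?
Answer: Rational(-22472462669987534094, 12044996774668062413) ≈ -1.8657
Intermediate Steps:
y = Rational(-1, 5721474) (y = Mul(Rational(1, 3), Pow(Add(885326, -2792484), -1)) = Mul(Rational(1, 3), Pow(-1907158, -1)) = Mul(Rational(1, 3), Rational(-1, 1907158)) = Rational(-1, 5721474) ≈ -1.7478e-7)
Mul(Add(-2047708, 4810747), Pow(Add(-1480959, Mul(y, Pow(-1421529, -1))), -1)) = Mul(Add(-2047708, 4810747), Pow(Add(-1480959, Mul(Rational(-1, 5721474), Pow(-1421529, -1))), -1)) = Mul(2763039, Pow(Add(-1480959, Mul(Rational(-1, 5721474), Rational(-1, 1421529))), -1)) = Mul(2763039, Pow(Add(-1480959, Rational(1, 8133241213746)), -1)) = Mul(2763039, Pow(Rational(-12044996774668062413, 8133241213746), -1)) = Mul(2763039, Rational(-8133241213746, 12044996774668062413)) = Rational(-22472462669987534094, 12044996774668062413)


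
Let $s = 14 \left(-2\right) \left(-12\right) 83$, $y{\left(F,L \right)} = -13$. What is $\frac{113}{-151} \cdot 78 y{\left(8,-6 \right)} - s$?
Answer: $- \frac{4096506}{151} \approx -27129.0$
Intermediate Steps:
$s = 27888$ ($s = \left(-28\right) \left(-12\right) 83 = 336 \cdot 83 = 27888$)
$\frac{113}{-151} \cdot 78 y{\left(8,-6 \right)} - s = \frac{113}{-151} \cdot 78 \left(-13\right) - 27888 = 113 \left(- \frac{1}{151}\right) 78 \left(-13\right) - 27888 = \left(- \frac{113}{151}\right) 78 \left(-13\right) - 27888 = \left(- \frac{8814}{151}\right) \left(-13\right) - 27888 = \frac{114582}{151} - 27888 = - \frac{4096506}{151}$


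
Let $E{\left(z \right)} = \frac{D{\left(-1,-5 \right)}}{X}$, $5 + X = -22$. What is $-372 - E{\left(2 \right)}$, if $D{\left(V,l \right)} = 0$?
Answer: $-372$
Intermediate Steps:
$X = -27$ ($X = -5 - 22 = -27$)
$E{\left(z \right)} = 0$ ($E{\left(z \right)} = \frac{0}{-27} = 0 \left(- \frac{1}{27}\right) = 0$)
$-372 - E{\left(2 \right)} = -372 - 0 = -372 + 0 = -372$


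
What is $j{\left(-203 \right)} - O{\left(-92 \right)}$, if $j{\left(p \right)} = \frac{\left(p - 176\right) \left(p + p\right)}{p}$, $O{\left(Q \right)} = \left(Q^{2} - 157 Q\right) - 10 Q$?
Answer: $-24586$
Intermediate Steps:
$O{\left(Q \right)} = Q^{2} - 167 Q$
$j{\left(p \right)} = -352 + 2 p$ ($j{\left(p \right)} = \frac{\left(-176 + p\right) 2 p}{p} = \frac{2 p \left(-176 + p\right)}{p} = -352 + 2 p$)
$j{\left(-203 \right)} - O{\left(-92 \right)} = \left(-352 + 2 \left(-203\right)\right) - - 92 \left(-167 - 92\right) = \left(-352 - 406\right) - \left(-92\right) \left(-259\right) = -758 - 23828 = -24586$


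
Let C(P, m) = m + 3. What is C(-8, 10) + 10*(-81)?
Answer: -797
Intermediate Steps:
C(P, m) = 3 + m
C(-8, 10) + 10*(-81) = (3 + 10) + 10*(-81) = 13 - 810 = -797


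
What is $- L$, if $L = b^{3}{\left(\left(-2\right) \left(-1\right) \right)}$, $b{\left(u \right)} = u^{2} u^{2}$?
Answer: $-4096$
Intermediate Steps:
$b{\left(u \right)} = u^{4}$
$L = 4096$ ($L = \left(\left(\left(-2\right) \left(-1\right)\right)^{4}\right)^{3} = \left(2^{4}\right)^{3} = 16^{3} = 4096$)
$- L = \left(-1\right) 4096 = -4096$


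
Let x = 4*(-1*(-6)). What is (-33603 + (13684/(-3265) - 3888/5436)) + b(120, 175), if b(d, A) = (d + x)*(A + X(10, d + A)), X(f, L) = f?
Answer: -3435282349/493015 ≈ -6967.9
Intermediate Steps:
x = 24 (x = 4*6 = 24)
b(d, A) = (10 + A)*(24 + d) (b(d, A) = (d + 24)*(A + 10) = (24 + d)*(10 + A) = (10 + A)*(24 + d))
(-33603 + (13684/(-3265) - 3888/5436)) + b(120, 175) = (-33603 + (13684/(-3265) - 3888/5436)) + (240 + 10*120 + 24*175 + 175*120) = (-33603 + (13684*(-1/3265) - 3888*1/5436)) + (240 + 1200 + 4200 + 21000) = (-33603 + (-13684/3265 - 108/151)) + 26640 = (-33603 - 2418904/493015) + 26640 = -16569201949/493015 + 26640 = -3435282349/493015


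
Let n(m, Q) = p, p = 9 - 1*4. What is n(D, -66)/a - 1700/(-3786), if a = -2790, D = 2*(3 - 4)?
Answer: 157469/352098 ≈ 0.44723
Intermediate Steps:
D = -2 (D = 2*(-1) = -2)
p = 5 (p = 9 - 4 = 5)
n(m, Q) = 5
n(D, -66)/a - 1700/(-3786) = 5/(-2790) - 1700/(-3786) = 5*(-1/2790) - 1700*(-1/3786) = -1/558 + 850/1893 = 157469/352098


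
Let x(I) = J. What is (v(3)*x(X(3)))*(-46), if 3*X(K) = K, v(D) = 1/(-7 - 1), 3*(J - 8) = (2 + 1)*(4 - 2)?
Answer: 115/2 ≈ 57.500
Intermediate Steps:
J = 10 (J = 8 + ((2 + 1)*(4 - 2))/3 = 8 + (3*2)/3 = 8 + (⅓)*6 = 8 + 2 = 10)
v(D) = -⅛ (v(D) = 1/(-8) = -⅛)
X(K) = K/3
x(I) = 10
(v(3)*x(X(3)))*(-46) = -⅛*10*(-46) = -5/4*(-46) = 115/2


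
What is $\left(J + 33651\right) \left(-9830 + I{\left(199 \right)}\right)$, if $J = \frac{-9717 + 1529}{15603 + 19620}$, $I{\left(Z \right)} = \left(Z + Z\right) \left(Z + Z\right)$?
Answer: $\frac{176101937065390}{35223} \approx 4.9996 \cdot 10^{9}$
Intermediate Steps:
$I{\left(Z \right)} = 4 Z^{2}$ ($I{\left(Z \right)} = 2 Z 2 Z = 4 Z^{2}$)
$J = - \frac{8188}{35223} \approx -0.23246$
$\left(J + 33651\right) \left(-9830 + I{\left(199 \right)}\right) = \left(- \frac{8188}{35223} + 33651\right) \left(-9830 + 4 \cdot 199^{2}\right) = \frac{1185280985 \left(-9830 + 4 \cdot 39601\right)}{35223} = \frac{1185280985 \left(-9830 + 158404\right)}{35223} = \frac{1185280985}{35223} \cdot 148574 = \frac{176101937065390}{35223}$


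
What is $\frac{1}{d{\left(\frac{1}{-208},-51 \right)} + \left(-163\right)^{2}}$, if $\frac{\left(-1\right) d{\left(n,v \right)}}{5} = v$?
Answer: $\frac{1}{26824} \approx 3.728 \cdot 10^{-5}$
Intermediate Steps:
$d{\left(n,v \right)} = - 5 v$
$\frac{1}{d{\left(\frac{1}{-208},-51 \right)} + \left(-163\right)^{2}} = \frac{1}{\left(-5\right) \left(-51\right) + \left(-163\right)^{2}} = \frac{1}{255 + 26569} = \frac{1}{26824}$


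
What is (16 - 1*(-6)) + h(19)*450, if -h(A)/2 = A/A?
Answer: -878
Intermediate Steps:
h(A) = -2 (h(A) = -2*A/A = -2*1 = -2)
(16 - 1*(-6)) + h(19)*450 = (16 - 1*(-6)) - 2*450 = (16 + 6) - 900 = 22 - 900 = -878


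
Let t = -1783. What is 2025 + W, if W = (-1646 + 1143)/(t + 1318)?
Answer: 942128/465 ≈ 2026.1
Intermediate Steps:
W = 503/465 (W = (-1646 + 1143)/(-1783 + 1318) = -503/(-465) = -503*(-1/465) = 503/465 ≈ 1.0817)
2025 + W = 2025 + 503/465 = 942128/465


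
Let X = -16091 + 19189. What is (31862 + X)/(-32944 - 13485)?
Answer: -34960/46429 ≈ -0.75298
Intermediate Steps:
X = 3098
(31862 + X)/(-32944 - 13485) = (31862 + 3098)/(-32944 - 13485) = 34960/(-46429) = 34960*(-1/46429) = -34960/46429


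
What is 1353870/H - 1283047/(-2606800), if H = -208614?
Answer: -77657303551/12947975600 ≈ -5.9976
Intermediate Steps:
1353870/H - 1283047/(-2606800) = 1353870/(-208614) - 1283047/(-2606800) = 1353870*(-1/208614) - 1283047*(-1/2606800) = -32235/4967 + 1283047/2606800 = -77657303551/12947975600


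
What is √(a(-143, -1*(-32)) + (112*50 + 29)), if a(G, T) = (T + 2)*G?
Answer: √767 ≈ 27.695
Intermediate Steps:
a(G, T) = G*(2 + T) (a(G, T) = (2 + T)*G = G*(2 + T))
√(a(-143, -1*(-32)) + (112*50 + 29)) = √(-143*(2 - 1*(-32)) + (112*50 + 29)) = √(-143*(2 + 32) + (5600 + 29)) = √(-143*34 + 5629) = √(-4862 + 5629) = √767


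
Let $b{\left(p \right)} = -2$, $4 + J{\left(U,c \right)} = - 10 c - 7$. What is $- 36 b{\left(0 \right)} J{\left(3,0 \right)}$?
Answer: $-792$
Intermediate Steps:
$J{\left(U,c \right)} = -11 - 10 c$ ($J{\left(U,c \right)} = -4 - \left(7 + 10 c\right) = -11 - 10 c$)
$- 36 b{\left(0 \right)} J{\left(3,0 \right)} = \left(-36\right) \left(-2\right) \left(-11 - 0\right) = 72 \left(-11 + 0\right) = 72 \left(-11\right) = -792$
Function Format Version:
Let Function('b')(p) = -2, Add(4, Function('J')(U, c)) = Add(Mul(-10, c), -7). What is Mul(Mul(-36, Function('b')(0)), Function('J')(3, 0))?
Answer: -792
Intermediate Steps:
Function('J')(U, c) = Add(-11, Mul(-10, c)) (Function('J')(U, c) = Add(-4, Add(Mul(-10, c), -7)) = Add(-4, Add(-7, Mul(-10, c))) = Add(-11, Mul(-10, c)))
Mul(Mul(-36, Function('b')(0)), Function('J')(3, 0)) = Mul(Mul(-36, -2), Add(-11, Mul(-10, 0))) = Mul(72, Add(-11, 0)) = Mul(72, -11) = -792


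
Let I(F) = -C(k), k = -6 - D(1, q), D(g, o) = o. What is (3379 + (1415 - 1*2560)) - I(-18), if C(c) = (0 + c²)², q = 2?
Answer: 6330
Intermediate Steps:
k = -8 (k = -6 - 1*2 = -6 - 2 = -8)
C(c) = c⁴ (C(c) = (c²)² = c⁴)
I(F) = -4096 (I(F) = -1*(-8)⁴ = -1*4096 = -4096)
(3379 + (1415 - 1*2560)) - I(-18) = (3379 + (1415 - 1*2560)) - 1*(-4096) = (3379 + (1415 - 2560)) + 4096 = (3379 - 1145) + 4096 = 2234 + 4096 = 6330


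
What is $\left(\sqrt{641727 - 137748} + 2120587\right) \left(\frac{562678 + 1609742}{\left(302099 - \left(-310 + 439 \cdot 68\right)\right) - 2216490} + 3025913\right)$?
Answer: $\frac{12473653156195601083}{1943933} + \frac{5882169963409 \sqrt{503979}}{1943933} \approx 6.4189 \cdot 10^{12}$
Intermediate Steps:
$\left(\sqrt{641727 - 137748} + 2120587\right) \left(\frac{562678 + 1609742}{\left(302099 - \left(-310 + 439 \cdot 68\right)\right) - 2216490} + 3025913\right) = \left(\sqrt{503979} + 2120587\right) \left(\frac{2172420}{\left(302099 - \left(-310 + 29852\right)\right) - 2216490} + 3025913\right) = \left(2120587 + \sqrt{503979}\right) \left(\frac{2172420}{\left(302099 - 29542\right) - 2216490} + 3025913\right) = \left(2120587 + \sqrt{503979}\right) \left(\frac{2172420}{272557 - 2216490} + 3025913\right) = \left(2120587 + \sqrt{503979}\right) \left(\frac{2172420}{-1943933} + 3025913\right) = \left(2120587 + \sqrt{503979}\right) \left(2172420 \left(- \frac{1}{1943933}\right) + 3025913\right) = \left(2120587 + \sqrt{503979}\right) \left(- \frac{2172420}{1943933} + 3025913\right) = \left(2120587 + \sqrt{503979}\right) \frac{5882169963409}{1943933} = \frac{12473653156195601083}{1943933} + \frac{5882169963409 \sqrt{503979}}{1943933}$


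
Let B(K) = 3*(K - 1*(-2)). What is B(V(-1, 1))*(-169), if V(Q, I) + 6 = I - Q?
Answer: 1014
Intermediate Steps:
V(Q, I) = -6 + I - Q (V(Q, I) = -6 + (I - Q) = -6 + I - Q)
B(K) = 6 + 3*K (B(K) = 3*(K + 2) = 3*(2 + K) = 6 + 3*K)
B(V(-1, 1))*(-169) = (6 + 3*(-6 + 1 - 1*(-1)))*(-169) = (6 + 3*(-6 + 1 + 1))*(-169) = (6 + 3*(-4))*(-169) = (6 - 12)*(-169) = -6*(-169) = 1014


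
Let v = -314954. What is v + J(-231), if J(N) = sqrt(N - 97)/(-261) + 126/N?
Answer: -3464500/11 - 2*I*sqrt(82)/261 ≈ -3.1495e+5 - 0.06939*I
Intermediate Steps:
J(N) = 126/N - sqrt(-97 + N)/261 (J(N) = sqrt(-97 + N)*(-1/261) + 126/N = -sqrt(-97 + N)/261 + 126/N = 126/N - sqrt(-97 + N)/261)
v + J(-231) = -314954 + (126/(-231) - sqrt(-97 - 231)/261) = -314954 + (126*(-1/231) - 2*I*sqrt(82)/261) = -314954 + (-6/11 - 2*I*sqrt(82)/261) = -3464500/11 - 2*I*sqrt(82)/261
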